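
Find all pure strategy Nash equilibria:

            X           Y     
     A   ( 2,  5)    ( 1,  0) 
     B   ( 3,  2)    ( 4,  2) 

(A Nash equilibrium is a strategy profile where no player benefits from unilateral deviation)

Nash equilibrium: (B, X), (B, Y)

Work:
Best responses:
  P1 vs X: payoffs [2, 3] → best response B (payoff 3)
  P1 vs Y: payoffs [1, 4] → best response B (payoff 4)
  P2 vs A: payoffs [5, 0] → best response X (payoff 5)
  P2 vs B: payoffs [2, 2] → best response X/Y (payoff 2)
Mutual best responses: (B,X), (B,Y) → Nash equilibria.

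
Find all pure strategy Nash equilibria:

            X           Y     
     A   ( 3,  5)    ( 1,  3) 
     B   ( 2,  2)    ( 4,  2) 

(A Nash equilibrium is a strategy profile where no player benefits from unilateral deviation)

Nash equilibrium: (A, X), (B, Y)

Work:
Best responses:
  P1 vs X: payoffs [3, 2] → best response A (payoff 3)
  P1 vs Y: payoffs [1, 4] → best response B (payoff 4)
  P2 vs A: payoffs [5, 3] → best response X (payoff 5)
  P2 vs B: payoffs [2, 2] → best response X/Y (payoff 2)
Mutual best responses: (A,X), (B,Y) → Nash equilibria.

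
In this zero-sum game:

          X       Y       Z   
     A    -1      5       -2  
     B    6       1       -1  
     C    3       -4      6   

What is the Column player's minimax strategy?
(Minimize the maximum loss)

Column should play Y, value = 5

Work:
Column player minimizes Row's maximum payoff:
Column X: max payoff to Row = 6
Column Y: max payoff to Row = 5
Column Z: max payoff to Row = 6
Minimum is 5, achieved by column Y.
Minimax strategy: Y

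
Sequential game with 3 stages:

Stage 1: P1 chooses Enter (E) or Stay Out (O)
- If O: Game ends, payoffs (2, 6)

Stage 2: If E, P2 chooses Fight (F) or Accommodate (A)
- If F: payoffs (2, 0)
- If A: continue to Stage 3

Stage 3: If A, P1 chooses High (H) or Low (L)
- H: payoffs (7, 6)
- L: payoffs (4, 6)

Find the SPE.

SPE: (E, A, H); Outcome (7, 6)

Work:
Stage 3: P1 chooses H (7 vs 4)
Stage 2: P2: F->0, A->6 (anticipating H). Choose A
Stage 1: P1: O->2, E->7 (anticipating A, H). Choose E
SPE path: E -> A -> H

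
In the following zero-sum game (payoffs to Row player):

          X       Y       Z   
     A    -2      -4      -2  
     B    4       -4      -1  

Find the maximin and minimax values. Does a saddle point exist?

Maximin = -4, Minimax = -4, Saddle: True

Work:
Row minimums: [-4, -4] → maximin = -4
Column maximums: [4, -4, -1] → minimax = -4
Saddle point exists! Game value = -4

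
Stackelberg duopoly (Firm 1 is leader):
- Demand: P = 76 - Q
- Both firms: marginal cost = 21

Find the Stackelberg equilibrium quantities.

q₁* (leader) = 27.5, q₂* (follower) = 13.75

Work:
Follower's reaction: q₂ = (a - c - q₁)/2
Leader substitutes: π₁ = q₁·(a - q₁ - (a-c-q₁)/2 - c)
FOC: q₁* = (76 - 21)/2 = 27.50
Then: q₂* = (76 - 21 - 27.5)/2 = 13.75
Leader has first-mover advantage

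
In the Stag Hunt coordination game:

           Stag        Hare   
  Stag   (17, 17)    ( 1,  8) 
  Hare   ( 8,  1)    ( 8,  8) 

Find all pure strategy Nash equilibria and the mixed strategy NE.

Pure NE: (Stag, Stag) and (Hare, Hare); Mixed NE: p = 0.4375, q = 0.4375

Work:
Check pure NE:
(Stag, Stag): (17, 17) - no unilateral deviation beneficial
(Hare, Hare): (8, 8) - no unilateral deviation beneficial
Mixed NE: P1 plays Stag with p = 0.4375, P2 plays Stag with q = 0.4375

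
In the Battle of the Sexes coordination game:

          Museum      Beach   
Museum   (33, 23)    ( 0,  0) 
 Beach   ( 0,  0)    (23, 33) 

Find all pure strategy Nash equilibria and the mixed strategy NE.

Pure NE: (Museum, Museum) and (Beach, Beach); Mixed NE: p = 0.5893, q = 0.4107

Work:
Check pure NE:
(Museum, Museum): (33, 23) - no unilateral deviation beneficial
(Beach, Beach): (23, 33) - no unilateral deviation beneficial
Mixed NE: P1 plays Museum with p = 0.5893, P2 plays Museum with q = 0.4107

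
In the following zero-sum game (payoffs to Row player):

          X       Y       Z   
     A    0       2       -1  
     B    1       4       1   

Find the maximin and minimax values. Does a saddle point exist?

Maximin = 1, Minimax = 1, Saddle: True

Work:
Row minimums: [-1, 1] → maximin = 1
Column maximums: [1, 4, 1] → minimax = 1
Saddle point exists! Game value = 1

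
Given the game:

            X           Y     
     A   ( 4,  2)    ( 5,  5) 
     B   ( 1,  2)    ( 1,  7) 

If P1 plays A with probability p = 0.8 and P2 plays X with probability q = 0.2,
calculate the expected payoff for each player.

E[P1] = 4.04, E[P2] = 4.72

Work:
E[P1] = p·q·π₁(A,X) + p·(1-q)·π₁(A,Y) + (1-p)·q·π₁(B,X) + (1-p)·(1-q)·π₁(B,Y)
= 0.8·0.2·4 + 0.8·0.8·5 + 0.2·0.2·1 + 0.2·0.8·1
= 4.04

E[P2] = 4.72 (similar calculation)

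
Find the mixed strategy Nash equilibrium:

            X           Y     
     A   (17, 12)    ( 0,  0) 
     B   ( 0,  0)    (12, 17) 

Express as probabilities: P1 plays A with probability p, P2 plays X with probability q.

p = 0.5862, q = 0.4138

Work:
Find probabilities that make opponent indifferent:
P2 chooses q to make P1 indifferent between A and B
P1 chooses p to make P2 indifferent between X and Y
Mixed NE: P1 plays (A: 0.5862, B: 0.4138), P2 plays (X: 0.4138, Y: 0.5862)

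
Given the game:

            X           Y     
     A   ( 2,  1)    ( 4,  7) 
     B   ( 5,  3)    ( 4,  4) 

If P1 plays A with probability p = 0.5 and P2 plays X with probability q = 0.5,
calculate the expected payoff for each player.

E[P1] = 3.75, E[P2] = 3.75

Work:
E[P1] = p·q·π₁(A,X) + p·(1-q)·π₁(A,Y) + (1-p)·q·π₁(B,X) + (1-p)·(1-q)·π₁(B,Y)
= 0.5·0.5·2 + 0.5·0.5·4 + 0.5·0.5·5 + 0.5·0.5·4
= 3.75

E[P2] = 3.75 (similar calculation)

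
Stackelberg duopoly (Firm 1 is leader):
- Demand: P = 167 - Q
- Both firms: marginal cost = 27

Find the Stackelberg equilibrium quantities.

q₁* (leader) = 70.0, q₂* (follower) = 35.0

Work:
Follower's reaction: q₂ = (a - c - q₁)/2
Leader substitutes: π₁ = q₁·(a - q₁ - (a-c-q₁)/2 - c)
FOC: q₁* = (167 - 27)/2 = 70.00
Then: q₂* = (167 - 27 - 70.0)/2 = 35.00
Leader has first-mover advantage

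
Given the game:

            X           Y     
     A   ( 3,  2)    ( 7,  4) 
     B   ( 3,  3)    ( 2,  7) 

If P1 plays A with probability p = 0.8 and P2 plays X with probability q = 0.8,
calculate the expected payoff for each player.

E[P1] = 3.6, E[P2] = 2.68

Work:
E[P1] = p·q·π₁(A,X) + p·(1-q)·π₁(A,Y) + (1-p)·q·π₁(B,X) + (1-p)·(1-q)·π₁(B,Y)
= 0.8·0.8·3 + 0.8·0.2·7 + 0.2·0.8·3 + 0.2·0.2·2
= 3.6

E[P2] = 2.68 (similar calculation)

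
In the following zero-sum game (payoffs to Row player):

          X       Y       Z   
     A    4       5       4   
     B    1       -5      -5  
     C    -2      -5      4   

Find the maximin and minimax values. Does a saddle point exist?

Maximin = 4, Minimax = 4, Saddle: True

Work:
Row minimums: [4, -5, -5] → maximin = 4
Column maximums: [4, 5, 4] → minimax = 4
Saddle point exists! Game value = 4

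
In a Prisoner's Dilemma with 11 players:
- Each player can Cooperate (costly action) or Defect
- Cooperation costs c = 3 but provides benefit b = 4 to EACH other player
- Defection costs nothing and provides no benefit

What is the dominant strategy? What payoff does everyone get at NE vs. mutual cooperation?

Dominant: Defect; NE payoff = 0; Coop payoff = 37

Work:
Defect dominates (saves cost c = 3, benefit to others is external)
NE: All defect → everyone gets 0
If all cooperate: each receives (10)×4 - 3 = 37
Social dilemma: 37 > 0 but NE gives 0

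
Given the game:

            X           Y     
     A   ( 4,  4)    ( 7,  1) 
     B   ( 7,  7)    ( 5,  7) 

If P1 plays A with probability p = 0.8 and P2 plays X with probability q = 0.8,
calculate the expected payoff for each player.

E[P1] = 5.0, E[P2] = 4.12

Work:
E[P1] = p·q·π₁(A,X) + p·(1-q)·π₁(A,Y) + (1-p)·q·π₁(B,X) + (1-p)·(1-q)·π₁(B,Y)
= 0.8·0.8·4 + 0.8·0.2·7 + 0.2·0.8·7 + 0.2·0.2·5
= 5.0

E[P2] = 4.12 (similar calculation)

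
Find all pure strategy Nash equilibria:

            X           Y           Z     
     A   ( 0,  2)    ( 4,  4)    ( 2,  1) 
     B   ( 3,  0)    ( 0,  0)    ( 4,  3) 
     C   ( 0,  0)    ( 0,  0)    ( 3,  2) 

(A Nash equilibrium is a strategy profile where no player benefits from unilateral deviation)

Nash equilibrium: (A, Y), (B, Z)

Work:
Best responses:
  P1 vs X: payoffs [0, 3, 0] → best response B (payoff 3)
  P1 vs Y: payoffs [4, 0, 0] → best response A (payoff 4)
  P1 vs Z: payoffs [2, 4, 3] → best response B (payoff 4)
  P2 vs A: payoffs [2, 4, 1] → best response Y (payoff 4)
  P2 vs B: payoffs [0, 0, 3] → best response Z (payoff 3)
  P2 vs C: payoffs [0, 0, 2] → best response Z (payoff 2)
Mutual best responses: (A,Y), (B,Z) → Nash equilibria.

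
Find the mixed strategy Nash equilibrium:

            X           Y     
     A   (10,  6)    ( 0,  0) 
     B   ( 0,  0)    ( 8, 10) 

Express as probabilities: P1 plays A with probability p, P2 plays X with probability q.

p = 0.625, q = 0.4444

Work:
Find probabilities that make opponent indifferent:
P2 chooses q to make P1 indifferent between A and B
P1 chooses p to make P2 indifferent between X and Y
Mixed NE: P1 plays (A: 0.625, B: 0.375), P2 plays (X: 0.4444, Y: 0.5556)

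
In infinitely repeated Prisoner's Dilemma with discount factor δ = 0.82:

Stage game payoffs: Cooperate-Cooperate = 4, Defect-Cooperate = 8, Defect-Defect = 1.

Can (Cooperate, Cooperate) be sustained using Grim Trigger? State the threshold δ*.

δ* = 0.5714; since δ = 0.82 ≥ 0.5714, cooperation can be sustained

Work:
For Grim Trigger:
Cooperate forever: 4/(1-δ)
Defect then punished: 8 + 1·δ/(1-δ)
Need: 4/(1-δ) ≥ 8 + 1·δ/(1-δ)
Solving: δ ≥ (T-R)/(T-P) = (8-4)/(8-1) = 0.5714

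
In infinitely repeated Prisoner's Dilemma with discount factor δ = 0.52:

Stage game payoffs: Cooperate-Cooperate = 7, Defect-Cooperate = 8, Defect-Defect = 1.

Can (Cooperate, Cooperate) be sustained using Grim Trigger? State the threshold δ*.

δ* = 0.1429; since δ = 0.52 ≥ 0.1429, cooperation can be sustained

Work:
For Grim Trigger:
Cooperate forever: 7/(1-δ)
Defect then punished: 8 + 1·δ/(1-δ)
Need: 7/(1-δ) ≥ 8 + 1·δ/(1-δ)
Solving: δ ≥ (T-R)/(T-P) = (8-7)/(8-1) = 0.1429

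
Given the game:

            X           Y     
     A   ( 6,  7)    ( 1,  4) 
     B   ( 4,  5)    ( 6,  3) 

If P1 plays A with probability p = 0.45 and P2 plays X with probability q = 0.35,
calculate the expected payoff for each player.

E[P1] = 4.1525, E[P2] = 4.3075

Work:
E[P1] = p·q·π₁(A,X) + p·(1-q)·π₁(A,Y) + (1-p)·q·π₁(B,X) + (1-p)·(1-q)·π₁(B,Y)
= 0.45·0.35·6 + 0.45·0.65·1 + 0.55·0.35·4 + 0.55·0.65·6
= 4.1525

E[P2] = 4.3075 (similar calculation)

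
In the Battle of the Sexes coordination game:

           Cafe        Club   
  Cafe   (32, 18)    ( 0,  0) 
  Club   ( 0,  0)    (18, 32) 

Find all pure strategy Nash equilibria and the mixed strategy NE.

Pure NE: (Cafe, Cafe) and (Club, Club); Mixed NE: p = 0.64, q = 0.36

Work:
Check pure NE:
(Cafe, Cafe): (32, 18) - no unilateral deviation beneficial
(Club, Club): (18, 32) - no unilateral deviation beneficial
Mixed NE: P1 plays Cafe with p = 0.64, P2 plays Cafe with q = 0.36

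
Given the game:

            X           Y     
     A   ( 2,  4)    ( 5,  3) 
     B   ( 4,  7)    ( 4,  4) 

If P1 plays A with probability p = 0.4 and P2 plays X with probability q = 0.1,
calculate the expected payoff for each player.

E[P1] = 4.28, E[P2] = 3.82

Work:
E[P1] = p·q·π₁(A,X) + p·(1-q)·π₁(A,Y) + (1-p)·q·π₁(B,X) + (1-p)·(1-q)·π₁(B,Y)
= 0.4·0.1·2 + 0.4·0.9·5 + 0.6·0.1·4 + 0.6·0.9·4
= 4.28

E[P2] = 3.82 (similar calculation)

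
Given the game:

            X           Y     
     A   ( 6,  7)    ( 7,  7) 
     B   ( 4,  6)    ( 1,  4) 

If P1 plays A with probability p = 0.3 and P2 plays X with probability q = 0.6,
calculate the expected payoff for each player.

E[P1] = 3.88, E[P2] = 5.74

Work:
E[P1] = p·q·π₁(A,X) + p·(1-q)·π₁(A,Y) + (1-p)·q·π₁(B,X) + (1-p)·(1-q)·π₁(B,Y)
= 0.3·0.6·6 + 0.3·0.4·7 + 0.7·0.6·4 + 0.7·0.4·1
= 3.88

E[P2] = 5.74 (similar calculation)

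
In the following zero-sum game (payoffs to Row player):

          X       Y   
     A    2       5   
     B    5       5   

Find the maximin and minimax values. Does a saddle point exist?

Maximin = 5, Minimax = 5, Saddle: True

Work:
Row minimums: [2, 5] → maximin = 5
Column maximums: [5, 5] → minimax = 5
Saddle point exists! Game value = 5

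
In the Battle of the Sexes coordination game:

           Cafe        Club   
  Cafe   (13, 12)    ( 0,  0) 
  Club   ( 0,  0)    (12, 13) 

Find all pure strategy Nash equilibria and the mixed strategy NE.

Pure NE: (Cafe, Cafe) and (Club, Club); Mixed NE: p = 0.52, q = 0.48

Work:
Check pure NE:
(Cafe, Cafe): (13, 12) - no unilateral deviation beneficial
(Club, Club): (12, 13) - no unilateral deviation beneficial
Mixed NE: P1 plays Cafe with p = 0.52, P2 plays Cafe with q = 0.48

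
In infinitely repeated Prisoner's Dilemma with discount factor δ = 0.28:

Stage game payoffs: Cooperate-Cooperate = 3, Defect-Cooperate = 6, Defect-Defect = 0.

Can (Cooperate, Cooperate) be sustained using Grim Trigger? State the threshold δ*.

δ* = 0.5; since δ = 0.28 < 0.5, cooperation cannot be sustained

Work:
For Grim Trigger:
Cooperate forever: 3/(1-δ)
Defect then punished: 6 + 0·δ/(1-δ)
Need: 3/(1-δ) ≥ 6 + 0·δ/(1-δ)
Solving: δ ≥ (T-R)/(T-P) = (6-3)/(6-0) = 0.5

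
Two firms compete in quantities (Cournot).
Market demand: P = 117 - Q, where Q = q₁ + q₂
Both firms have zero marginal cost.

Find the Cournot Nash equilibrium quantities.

q₁* = q₂* = 39.0; P* = 39.0

Work:
Profit: π_i = P·q_i = (a - q_i - q_j)·q_i
FOC: ∂π_i/∂q_i = a - 2q_i - q_j = 0
Reaction function: q_i = (117 - q_j)/2
Symmetry: q* = 117/3 = 39.0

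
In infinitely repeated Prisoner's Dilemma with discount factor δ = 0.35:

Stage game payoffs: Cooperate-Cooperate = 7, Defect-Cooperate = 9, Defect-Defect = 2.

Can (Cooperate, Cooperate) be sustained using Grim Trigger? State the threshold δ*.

δ* = 0.2857; since δ = 0.35 ≥ 0.2857, cooperation can be sustained

Work:
For Grim Trigger:
Cooperate forever: 7/(1-δ)
Defect then punished: 9 + 2·δ/(1-δ)
Need: 7/(1-δ) ≥ 9 + 2·δ/(1-δ)
Solving: δ ≥ (T-R)/(T-P) = (9-7)/(9-2) = 0.2857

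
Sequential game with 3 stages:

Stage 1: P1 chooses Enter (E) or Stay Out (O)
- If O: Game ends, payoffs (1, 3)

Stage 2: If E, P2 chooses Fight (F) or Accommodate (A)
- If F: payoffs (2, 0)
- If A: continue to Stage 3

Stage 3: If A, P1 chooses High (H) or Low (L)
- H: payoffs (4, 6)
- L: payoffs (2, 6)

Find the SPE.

SPE: (E, A, H); Outcome (4, 6)

Work:
Stage 3: P1 chooses H (4 vs 2)
Stage 2: P2: F->0, A->6 (anticipating H). Choose A
Stage 1: P1: O->1, E->4 (anticipating A, H). Choose E
SPE path: E -> A -> H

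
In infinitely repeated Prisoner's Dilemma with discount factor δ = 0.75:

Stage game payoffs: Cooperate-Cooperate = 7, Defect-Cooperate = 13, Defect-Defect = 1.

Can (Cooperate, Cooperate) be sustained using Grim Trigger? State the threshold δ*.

δ* = 0.5; since δ = 0.75 ≥ 0.5, cooperation can be sustained

Work:
For Grim Trigger:
Cooperate forever: 7/(1-δ)
Defect then punished: 13 + 1·δ/(1-δ)
Need: 7/(1-δ) ≥ 13 + 1·δ/(1-δ)
Solving: δ ≥ (T-R)/(T-P) = (13-7)/(13-1) = 0.5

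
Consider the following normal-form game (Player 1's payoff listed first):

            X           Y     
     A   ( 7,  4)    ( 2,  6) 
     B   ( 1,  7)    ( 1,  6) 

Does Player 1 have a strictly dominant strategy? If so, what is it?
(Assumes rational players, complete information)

Yes, Player 1's strictly dominant strategy is A

Work:
A strategy strictly dominates another if it gives a strictly higher payoff against every opponent action. Compare each pair of P1's strategies column-by-column:
  A vs B: [7 vs 1, 2 vs 1] → A strictly dominates B
  B vs A: [1 vs 7, 1 vs 2] → B does not strictly dominate A (column X: 1 ≤ 7)
A strictly dominates every other strategy → strictly dominant.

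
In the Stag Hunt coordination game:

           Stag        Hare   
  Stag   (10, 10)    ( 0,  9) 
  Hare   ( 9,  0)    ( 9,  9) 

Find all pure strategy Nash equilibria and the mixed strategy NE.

Pure NE: (Stag, Stag) and (Hare, Hare); Mixed NE: p = 0.9, q = 0.9

Work:
Check pure NE:
(Stag, Stag): (10, 10) - no unilateral deviation beneficial
(Hare, Hare): (9, 9) - no unilateral deviation beneficial
Mixed NE: P1 plays Stag with p = 0.9, P2 plays Stag with q = 0.9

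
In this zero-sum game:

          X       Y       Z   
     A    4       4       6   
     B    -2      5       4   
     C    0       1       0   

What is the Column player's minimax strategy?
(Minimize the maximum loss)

Column should play X, value = 4

Work:
Column player minimizes Row's maximum payoff:
Column X: max payoff to Row = 4
Column Y: max payoff to Row = 5
Column Z: max payoff to Row = 6
Minimum is 4, achieved by column X.
Minimax strategy: X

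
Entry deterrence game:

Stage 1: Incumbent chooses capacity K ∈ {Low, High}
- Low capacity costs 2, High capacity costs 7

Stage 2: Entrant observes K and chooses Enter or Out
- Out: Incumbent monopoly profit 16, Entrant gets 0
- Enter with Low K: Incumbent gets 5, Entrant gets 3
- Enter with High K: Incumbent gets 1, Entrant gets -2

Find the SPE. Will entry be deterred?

SPE: (High, Enter|Low, Out|High); Entry deterred. Incumbent net profit = 9

Work:
After Low K: Entrant enters (3 > 0)
After High K: Entrant stays out (-2 < 0)
Incumbent: Low → 5−2=3, High → 16−7=9
Incumbent chooses High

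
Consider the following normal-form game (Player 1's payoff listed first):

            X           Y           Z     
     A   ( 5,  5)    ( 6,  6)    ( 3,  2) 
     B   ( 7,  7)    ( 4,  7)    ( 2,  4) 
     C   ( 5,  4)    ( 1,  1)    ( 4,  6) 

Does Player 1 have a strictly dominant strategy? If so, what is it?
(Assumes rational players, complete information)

No strictly dominant strategy exists for Player 1

Work:
A strategy strictly dominates another if it gives a strictly higher payoff against every opponent action. Compare each pair of P1's strategies column-by-column:
  A vs B: [5 vs 7, 6 vs 4, 3 vs 2] → A does not strictly dominate B (column X: 5 ≤ 7)
  A vs C: [5 vs 5, 6 vs 1, 3 vs 4] → A does not strictly dominate C (column X: 5 ≤ 5)
  B vs A: [7 vs 5, 4 vs 6, 2 vs 3] → B does not strictly dominate A (column Y: 4 ≤ 6)
  B vs C: [7 vs 5, 4 vs 1, 2 vs 4] → B does not strictly dominate C (column Z: 2 ≤ 4)
  C vs A: [5 vs 5, 1 vs 6, 4 vs 3] → C does not strictly dominate A (column X: 5 ≤ 5)
  C vs B: [5 vs 7, 1 vs 4, 4 vs 2] → C does not strictly dominate B (column X: 5 ≤ 7)
No single strategy strictly dominates all others → no strictly dominant strategy.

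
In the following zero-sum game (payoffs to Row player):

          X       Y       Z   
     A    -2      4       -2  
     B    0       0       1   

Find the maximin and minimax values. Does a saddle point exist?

Maximin = 0, Minimax = 0, Saddle: True

Work:
Row minimums: [-2, 0] → maximin = 0
Column maximums: [0, 4, 1] → minimax = 0
Saddle point exists! Game value = 0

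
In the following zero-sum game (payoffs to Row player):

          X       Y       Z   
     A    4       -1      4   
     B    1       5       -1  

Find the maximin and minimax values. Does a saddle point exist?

Maximin = -1, Minimax = 4, Saddle: False

Work:
Row minimums: [-1, -1] → maximin = -1
Column maximums: [4, 5, 4] → minimax = 4
No saddle point (maximin ≠ minimax). Mixed strategy needed.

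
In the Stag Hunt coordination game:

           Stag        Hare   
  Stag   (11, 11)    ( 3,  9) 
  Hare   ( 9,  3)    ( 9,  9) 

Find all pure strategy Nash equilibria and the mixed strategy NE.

Pure NE: (Stag, Stag) and (Hare, Hare); Mixed NE: p = 0.75, q = 0.75

Work:
Check pure NE:
(Stag, Stag): (11, 11) - no unilateral deviation beneficial
(Hare, Hare): (9, 9) - no unilateral deviation beneficial
Mixed NE: P1 plays Stag with p = 0.75, P2 plays Stag with q = 0.75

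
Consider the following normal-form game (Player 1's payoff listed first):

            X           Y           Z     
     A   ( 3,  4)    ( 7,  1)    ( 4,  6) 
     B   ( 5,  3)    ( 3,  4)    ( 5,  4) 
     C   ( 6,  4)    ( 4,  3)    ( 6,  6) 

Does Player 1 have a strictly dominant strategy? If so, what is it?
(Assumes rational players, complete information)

No strictly dominant strategy exists for Player 1

Work:
A strategy strictly dominates another if it gives a strictly higher payoff against every opponent action. Compare each pair of P1's strategies column-by-column:
  A vs B: [3 vs 5, 7 vs 3, 4 vs 5] → A does not strictly dominate B (column X: 3 ≤ 5)
  A vs C: [3 vs 6, 7 vs 4, 4 vs 6] → A does not strictly dominate C (column X: 3 ≤ 6)
  B vs A: [5 vs 3, 3 vs 7, 5 vs 4] → B does not strictly dominate A (column Y: 3 ≤ 7)
  B vs C: [5 vs 6, 3 vs 4, 5 vs 6] → B does not strictly dominate C (column X: 5 ≤ 6)
  C vs A: [6 vs 3, 4 vs 7, 6 vs 4] → C does not strictly dominate A (column Y: 4 ≤ 7)
  C vs B: [6 vs 5, 4 vs 3, 6 vs 5] → C strictly dominates B
No single strategy strictly dominates all others → no strictly dominant strategy.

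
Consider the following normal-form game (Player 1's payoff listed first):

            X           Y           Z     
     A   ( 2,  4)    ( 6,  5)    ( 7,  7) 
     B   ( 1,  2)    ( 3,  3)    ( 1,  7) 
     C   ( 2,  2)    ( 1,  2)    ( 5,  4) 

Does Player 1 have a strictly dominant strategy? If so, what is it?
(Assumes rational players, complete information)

No strictly dominant strategy exists for Player 1

Work:
A strategy strictly dominates another if it gives a strictly higher payoff against every opponent action. Compare each pair of P1's strategies column-by-column:
  A vs B: [2 vs 1, 6 vs 3, 7 vs 1] → A strictly dominates B
  A vs C: [2 vs 2, 6 vs 1, 7 vs 5] → A does not strictly dominate C (column X: 2 ≤ 2)
  B vs A: [1 vs 2, 3 vs 6, 1 vs 7] → B does not strictly dominate A (column X: 1 ≤ 2)
  B vs C: [1 vs 2, 3 vs 1, 1 vs 5] → B does not strictly dominate C (column X: 1 ≤ 2)
  C vs A: [2 vs 2, 1 vs 6, 5 vs 7] → C does not strictly dominate A (column X: 2 ≤ 2)
  C vs B: [2 vs 1, 1 vs 3, 5 vs 1] → C does not strictly dominate B (column Y: 1 ≤ 3)
No single strategy strictly dominates all others → no strictly dominant strategy.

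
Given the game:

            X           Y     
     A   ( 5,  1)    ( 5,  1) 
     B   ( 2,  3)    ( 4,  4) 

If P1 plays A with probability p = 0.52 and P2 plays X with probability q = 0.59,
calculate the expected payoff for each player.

E[P1] = 3.9536, E[P2] = 2.1568

Work:
E[P1] = p·q·π₁(A,X) + p·(1-q)·π₁(A,Y) + (1-p)·q·π₁(B,X) + (1-p)·(1-q)·π₁(B,Y)
= 0.52·0.59·5 + 0.52·0.41·5 + 0.48·0.59·2 + 0.48·0.41·4
= 3.9536

E[P2] = 2.1568 (similar calculation)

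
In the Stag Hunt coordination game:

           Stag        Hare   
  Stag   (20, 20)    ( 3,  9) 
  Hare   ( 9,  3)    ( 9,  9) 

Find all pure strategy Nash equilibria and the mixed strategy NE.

Pure NE: (Stag, Stag) and (Hare, Hare); Mixed NE: p = 0.3529, q = 0.3529

Work:
Check pure NE:
(Stag, Stag): (20, 20) - no unilateral deviation beneficial
(Hare, Hare): (9, 9) - no unilateral deviation beneficial
Mixed NE: P1 plays Stag with p = 0.3529, P2 plays Stag with q = 0.3529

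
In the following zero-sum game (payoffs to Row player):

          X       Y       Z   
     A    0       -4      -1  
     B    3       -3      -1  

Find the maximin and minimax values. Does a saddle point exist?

Maximin = -3, Minimax = -3, Saddle: True

Work:
Row minimums: [-4, -3] → maximin = -3
Column maximums: [3, -3, -1] → minimax = -3
Saddle point exists! Game value = -3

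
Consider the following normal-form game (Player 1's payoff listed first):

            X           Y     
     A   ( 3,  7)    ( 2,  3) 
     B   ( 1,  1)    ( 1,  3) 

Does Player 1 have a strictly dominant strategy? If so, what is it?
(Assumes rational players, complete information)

Yes, Player 1's strictly dominant strategy is A

Work:
A strategy strictly dominates another if it gives a strictly higher payoff against every opponent action. Compare each pair of P1's strategies column-by-column:
  A vs B: [3 vs 1, 2 vs 1] → A strictly dominates B
  B vs A: [1 vs 3, 1 vs 2] → B does not strictly dominate A (column X: 1 ≤ 3)
A strictly dominates every other strategy → strictly dominant.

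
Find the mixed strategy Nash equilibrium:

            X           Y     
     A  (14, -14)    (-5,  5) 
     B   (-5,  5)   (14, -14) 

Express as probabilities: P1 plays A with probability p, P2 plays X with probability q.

p = 0.5, q = 0.5

Work:
Find probabilities that make opponent indifferent:
P2 chooses q to make P1 indifferent between A and B
P1 chooses p to make P2 indifferent between X and Y
Mixed NE: P1 plays (A: 0.5, B: 0.5), P2 plays (X: 0.5, Y: 0.5)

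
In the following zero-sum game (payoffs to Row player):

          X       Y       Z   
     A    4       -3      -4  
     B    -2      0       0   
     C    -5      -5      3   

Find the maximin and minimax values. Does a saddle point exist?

Maximin = -2, Minimax = 0, Saddle: False

Work:
Row minimums: [-4, -2, -5] → maximin = -2
Column maximums: [4, 0, 3] → minimax = 0
No saddle point (maximin ≠ minimax). Mixed strategy needed.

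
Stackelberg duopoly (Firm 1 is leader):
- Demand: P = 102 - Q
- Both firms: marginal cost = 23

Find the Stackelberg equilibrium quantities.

q₁* (leader) = 39.5, q₂* (follower) = 19.75

Work:
Follower's reaction: q₂ = (a - c - q₁)/2
Leader substitutes: π₁ = q₁·(a - q₁ - (a-c-q₁)/2 - c)
FOC: q₁* = (102 - 23)/2 = 39.50
Then: q₂* = (102 - 23 - 39.5)/2 = 19.75
Leader has first-mover advantage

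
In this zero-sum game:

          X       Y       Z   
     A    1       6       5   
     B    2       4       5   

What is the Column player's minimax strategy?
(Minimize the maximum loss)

Column should play X, value = 2

Work:
Column player minimizes Row's maximum payoff:
Column X: max payoff to Row = 2
Column Y: max payoff to Row = 6
Column Z: max payoff to Row = 5
Minimum is 2, achieved by column X.
Minimax strategy: X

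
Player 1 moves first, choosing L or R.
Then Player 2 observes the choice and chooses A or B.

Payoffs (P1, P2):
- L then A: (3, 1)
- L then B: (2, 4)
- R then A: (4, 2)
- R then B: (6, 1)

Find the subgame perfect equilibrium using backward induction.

P1 plays R, P2 plays B after L and A after R; Payoff (4, 2)

Work:
Backward induction:
After L: P2 chooses B → P1 gets 2
After R: P2 chooses A → P1 gets 4
P1 chooses R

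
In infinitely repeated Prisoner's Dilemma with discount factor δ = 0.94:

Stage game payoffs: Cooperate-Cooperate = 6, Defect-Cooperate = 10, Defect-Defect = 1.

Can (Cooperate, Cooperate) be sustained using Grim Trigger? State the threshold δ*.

δ* = 0.4444; since δ = 0.94 ≥ 0.4444, cooperation can be sustained

Work:
For Grim Trigger:
Cooperate forever: 6/(1-δ)
Defect then punished: 10 + 1·δ/(1-δ)
Need: 6/(1-δ) ≥ 10 + 1·δ/(1-δ)
Solving: δ ≥ (T-R)/(T-P) = (10-6)/(10-1) = 0.4444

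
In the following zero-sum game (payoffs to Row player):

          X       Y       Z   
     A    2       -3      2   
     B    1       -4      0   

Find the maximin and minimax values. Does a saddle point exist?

Maximin = -3, Minimax = -3, Saddle: True

Work:
Row minimums: [-3, -4] → maximin = -3
Column maximums: [2, -3, 2] → minimax = -3
Saddle point exists! Game value = -3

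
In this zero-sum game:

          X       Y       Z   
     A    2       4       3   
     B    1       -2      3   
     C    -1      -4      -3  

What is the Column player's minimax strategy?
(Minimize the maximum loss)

Column should play X, value = 2

Work:
Column player minimizes Row's maximum payoff:
Column X: max payoff to Row = 2
Column Y: max payoff to Row = 4
Column Z: max payoff to Row = 3
Minimum is 2, achieved by column X.
Minimax strategy: X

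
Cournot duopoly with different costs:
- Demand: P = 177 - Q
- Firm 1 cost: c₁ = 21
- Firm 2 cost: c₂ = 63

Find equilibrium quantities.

q₁* = 66.0, q₂* = 24.0

Work:
Reaction: q₁ = (177 - 21 - q₂)/2
Reaction: q₂ = (177 - 63 - q₁)/2
Solve simultaneously:
q₁* = (177 - 2×21 + 63)/3 = 66.0
q₂* = (177 - 2×63 + 21)/3 = 24.0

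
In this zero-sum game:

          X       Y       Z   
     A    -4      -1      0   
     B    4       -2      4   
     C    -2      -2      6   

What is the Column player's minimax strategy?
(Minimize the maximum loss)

Column should play Y, value = -1

Work:
Column player minimizes Row's maximum payoff:
Column X: max payoff to Row = 4
Column Y: max payoff to Row = -1
Column Z: max payoff to Row = 6
Minimum is -1, achieved by column Y.
Minimax strategy: Y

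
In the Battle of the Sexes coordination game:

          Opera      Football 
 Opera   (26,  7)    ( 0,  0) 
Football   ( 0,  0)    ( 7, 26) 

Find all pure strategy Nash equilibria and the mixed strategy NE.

Pure NE: (Opera, Opera) and (Football, Football); Mixed NE: p = 0.7879, q = 0.2121

Work:
Check pure NE:
(Opera, Opera): (26, 7) - no unilateral deviation beneficial
(Football, Football): (7, 26) - no unilateral deviation beneficial
Mixed NE: P1 plays Opera with p = 0.7879, P2 plays Opera with q = 0.2121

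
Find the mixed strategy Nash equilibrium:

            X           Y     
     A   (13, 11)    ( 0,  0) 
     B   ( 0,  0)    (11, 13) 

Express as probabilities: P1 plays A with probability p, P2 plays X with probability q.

p = 0.5417, q = 0.4583

Work:
Find probabilities that make opponent indifferent:
P2 chooses q to make P1 indifferent between A and B
P1 chooses p to make P2 indifferent between X and Y
Mixed NE: P1 plays (A: 0.5417, B: 0.4583), P2 plays (X: 0.4583, Y: 0.5417)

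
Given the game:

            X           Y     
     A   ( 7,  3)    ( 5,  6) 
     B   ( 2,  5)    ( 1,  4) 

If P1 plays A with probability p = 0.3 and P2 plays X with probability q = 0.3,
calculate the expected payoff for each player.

E[P1] = 2.59, E[P2] = 4.54

Work:
E[P1] = p·q·π₁(A,X) + p·(1-q)·π₁(A,Y) + (1-p)·q·π₁(B,X) + (1-p)·(1-q)·π₁(B,Y)
= 0.3·0.3·7 + 0.3·0.7·5 + 0.7·0.3·2 + 0.7·0.7·1
= 2.59

E[P2] = 4.54 (similar calculation)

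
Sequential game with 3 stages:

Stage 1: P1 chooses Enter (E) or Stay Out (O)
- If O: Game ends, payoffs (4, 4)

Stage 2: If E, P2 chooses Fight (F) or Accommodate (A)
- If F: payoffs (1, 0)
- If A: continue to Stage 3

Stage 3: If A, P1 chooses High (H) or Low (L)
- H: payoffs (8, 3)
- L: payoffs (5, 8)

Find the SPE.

SPE: (E, A, H); Outcome (8, 3)

Work:
Stage 3: P1 chooses H (8 vs 5)
Stage 2: P2: F->0, A->3 (anticipating H). Choose A
Stage 1: P1: O->4, E->8 (anticipating A, H). Choose E
SPE path: E -> A -> H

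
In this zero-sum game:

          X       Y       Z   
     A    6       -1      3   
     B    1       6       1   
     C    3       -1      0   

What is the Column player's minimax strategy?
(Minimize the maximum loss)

Column should play Z, value = 3

Work:
Column player minimizes Row's maximum payoff:
Column X: max payoff to Row = 6
Column Y: max payoff to Row = 6
Column Z: max payoff to Row = 3
Minimum is 3, achieved by column Z.
Minimax strategy: Z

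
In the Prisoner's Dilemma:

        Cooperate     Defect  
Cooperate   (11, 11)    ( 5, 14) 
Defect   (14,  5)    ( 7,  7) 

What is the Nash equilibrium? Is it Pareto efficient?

(Defect, Defect) is NE; not Pareto efficient

Work:
Defect dominates Cooperate for both players:
If P2 cooperates: Defect (14) > Cooperate (11)
If P2 defects: Defect (7) > Cooperate (5)
NE: (Defect, Defect) with payoff (7, 7)
But (Cooperate, Cooperate) = (11, 11) Pareto dominates (7, 7)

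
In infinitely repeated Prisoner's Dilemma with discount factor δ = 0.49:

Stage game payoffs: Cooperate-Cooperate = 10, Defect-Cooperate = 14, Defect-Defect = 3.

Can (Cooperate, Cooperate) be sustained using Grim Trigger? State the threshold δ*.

δ* = 0.3636; since δ = 0.49 ≥ 0.3636, cooperation can be sustained

Work:
For Grim Trigger:
Cooperate forever: 10/(1-δ)
Defect then punished: 14 + 3·δ/(1-δ)
Need: 10/(1-δ) ≥ 14 + 3·δ/(1-δ)
Solving: δ ≥ (T-R)/(T-P) = (14-10)/(14-3) = 0.3636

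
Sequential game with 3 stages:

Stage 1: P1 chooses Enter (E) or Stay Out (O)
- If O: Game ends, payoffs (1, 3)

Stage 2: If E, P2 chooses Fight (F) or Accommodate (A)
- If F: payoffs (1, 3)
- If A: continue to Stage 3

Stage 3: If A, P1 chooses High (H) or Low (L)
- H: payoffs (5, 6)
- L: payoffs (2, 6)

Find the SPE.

SPE: (E, A, H); Outcome (5, 6)

Work:
Stage 3: P1 chooses H (5 vs 2)
Stage 2: P2: F->3, A->6 (anticipating H). Choose A
Stage 1: P1: O->1, E->5 (anticipating A, H). Choose E
SPE path: E -> A -> H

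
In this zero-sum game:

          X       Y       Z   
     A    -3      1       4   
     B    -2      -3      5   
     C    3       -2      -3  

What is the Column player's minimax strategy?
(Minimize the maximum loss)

Column should play Y, value = 1

Work:
Column player minimizes Row's maximum payoff:
Column X: max payoff to Row = 3
Column Y: max payoff to Row = 1
Column Z: max payoff to Row = 5
Minimum is 1, achieved by column Y.
Minimax strategy: Y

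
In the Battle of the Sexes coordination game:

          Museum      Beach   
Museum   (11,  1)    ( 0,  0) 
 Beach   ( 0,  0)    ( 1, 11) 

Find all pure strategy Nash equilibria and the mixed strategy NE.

Pure NE: (Museum, Museum) and (Beach, Beach); Mixed NE: p = 0.9167, q = 0.0833

Work:
Check pure NE:
(Museum, Museum): (11, 1) - no unilateral deviation beneficial
(Beach, Beach): (1, 11) - no unilateral deviation beneficial
Mixed NE: P1 plays Museum with p = 0.9167, P2 plays Museum with q = 0.0833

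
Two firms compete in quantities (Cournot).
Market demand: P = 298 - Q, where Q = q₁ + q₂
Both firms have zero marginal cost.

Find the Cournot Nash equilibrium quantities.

q₁* = q₂* = 99.33; P* = 99.33

Work:
Profit: π_i = P·q_i = (a - q_i - q_j)·q_i
FOC: ∂π_i/∂q_i = a - 2q_i - q_j = 0
Reaction function: q_i = (298 - q_j)/2
Symmetry: q* = 298/3 = 99.33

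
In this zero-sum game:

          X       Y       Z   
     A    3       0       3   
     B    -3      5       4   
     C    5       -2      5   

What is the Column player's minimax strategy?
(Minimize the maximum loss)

Column should play X or Y or Z (all achieve the minimum), value = 5

Work:
Column player minimizes Row's maximum payoff:
Column X: max payoff to Row = 5
Column Y: max payoff to Row = 5
Column Z: max payoff to Row = 5
Minimum is 5, achieved by columns X, Y, Z (tied).
Each of X or Y or Z is a minimax strategy.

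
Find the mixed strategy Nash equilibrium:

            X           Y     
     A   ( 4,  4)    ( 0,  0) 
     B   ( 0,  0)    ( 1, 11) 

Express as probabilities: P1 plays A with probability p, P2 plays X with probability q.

p = 0.7333, q = 0.2

Work:
Find probabilities that make opponent indifferent:
P2 chooses q to make P1 indifferent between A and B
P1 chooses p to make P2 indifferent between X and Y
Mixed NE: P1 plays (A: 0.7333, B: 0.2667), P2 plays (X: 0.2, Y: 0.8)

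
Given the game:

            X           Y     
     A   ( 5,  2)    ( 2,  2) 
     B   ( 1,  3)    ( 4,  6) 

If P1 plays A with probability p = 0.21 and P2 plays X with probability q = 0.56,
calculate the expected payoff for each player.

E[P1] = 2.6056, E[P2] = 3.8328

Work:
E[P1] = p·q·π₁(A,X) + p·(1-q)·π₁(A,Y) + (1-p)·q·π₁(B,X) + (1-p)·(1-q)·π₁(B,Y)
= 0.21·0.56·5 + 0.21·0.44·2 + 0.79·0.56·1 + 0.79·0.44·4
= 2.6056

E[P2] = 3.8328 (similar calculation)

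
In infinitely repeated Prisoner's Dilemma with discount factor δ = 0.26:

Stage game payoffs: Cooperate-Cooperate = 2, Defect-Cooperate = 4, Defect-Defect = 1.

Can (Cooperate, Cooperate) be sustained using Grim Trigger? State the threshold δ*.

δ* = 0.6667; since δ = 0.26 < 0.6667, cooperation cannot be sustained

Work:
For Grim Trigger:
Cooperate forever: 2/(1-δ)
Defect then punished: 4 + 1·δ/(1-δ)
Need: 2/(1-δ) ≥ 4 + 1·δ/(1-δ)
Solving: δ ≥ (T-R)/(T-P) = (4-2)/(4-1) = 0.6667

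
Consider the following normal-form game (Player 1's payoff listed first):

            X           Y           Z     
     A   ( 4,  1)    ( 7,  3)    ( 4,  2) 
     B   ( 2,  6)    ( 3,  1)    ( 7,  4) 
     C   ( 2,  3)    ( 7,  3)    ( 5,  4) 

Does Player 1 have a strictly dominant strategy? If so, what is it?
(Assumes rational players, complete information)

No strictly dominant strategy exists for Player 1

Work:
A strategy strictly dominates another if it gives a strictly higher payoff against every opponent action. Compare each pair of P1's strategies column-by-column:
  A vs B: [4 vs 2, 7 vs 3, 4 vs 7] → A does not strictly dominate B (column Z: 4 ≤ 7)
  A vs C: [4 vs 2, 7 vs 7, 4 vs 5] → A does not strictly dominate C (column Y: 7 ≤ 7)
  B vs A: [2 vs 4, 3 vs 7, 7 vs 4] → B does not strictly dominate A (column X: 2 ≤ 4)
  B vs C: [2 vs 2, 3 vs 7, 7 vs 5] → B does not strictly dominate C (column X: 2 ≤ 2)
  C vs A: [2 vs 4, 7 vs 7, 5 vs 4] → C does not strictly dominate A (column X: 2 ≤ 4)
  C vs B: [2 vs 2, 7 vs 3, 5 vs 7] → C does not strictly dominate B (column X: 2 ≤ 2)
No single strategy strictly dominates all others → no strictly dominant strategy.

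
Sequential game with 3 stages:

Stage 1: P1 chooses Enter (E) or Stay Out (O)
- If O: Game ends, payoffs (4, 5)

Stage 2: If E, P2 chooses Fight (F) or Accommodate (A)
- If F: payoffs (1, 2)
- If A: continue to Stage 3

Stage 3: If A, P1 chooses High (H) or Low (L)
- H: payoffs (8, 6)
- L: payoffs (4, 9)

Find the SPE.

SPE: (E, A, H); Outcome (8, 6)

Work:
Stage 3: P1 chooses H (8 vs 4)
Stage 2: P2: F->2, A->6 (anticipating H). Choose A
Stage 1: P1: O->4, E->8 (anticipating A, H). Choose E
SPE path: E -> A -> H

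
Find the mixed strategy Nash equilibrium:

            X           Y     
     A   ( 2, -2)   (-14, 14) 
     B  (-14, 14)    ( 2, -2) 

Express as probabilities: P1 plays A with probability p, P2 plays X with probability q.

p = 0.5, q = 0.5

Work:
Find probabilities that make opponent indifferent:
P2 chooses q to make P1 indifferent between A and B
P1 chooses p to make P2 indifferent between X and Y
Mixed NE: P1 plays (A: 0.5, B: 0.5), P2 plays (X: 0.5, Y: 0.5)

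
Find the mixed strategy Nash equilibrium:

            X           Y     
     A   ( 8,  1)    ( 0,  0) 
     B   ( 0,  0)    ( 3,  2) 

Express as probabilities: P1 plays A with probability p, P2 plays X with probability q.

p = 0.6667, q = 0.2727

Work:
Find probabilities that make opponent indifferent:
P2 chooses q to make P1 indifferent between A and B
P1 chooses p to make P2 indifferent between X and Y
Mixed NE: P1 plays (A: 0.6667, B: 0.3333), P2 plays (X: 0.2727, Y: 0.7273)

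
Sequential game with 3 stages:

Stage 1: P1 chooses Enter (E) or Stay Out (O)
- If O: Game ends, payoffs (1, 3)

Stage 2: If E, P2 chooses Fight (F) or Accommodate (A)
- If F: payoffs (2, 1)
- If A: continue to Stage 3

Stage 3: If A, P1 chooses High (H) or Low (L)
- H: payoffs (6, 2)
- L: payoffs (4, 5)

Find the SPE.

SPE: (E, A, H); Outcome (6, 2)

Work:
Stage 3: P1 chooses H (6 vs 4)
Stage 2: P2: F->1, A->2 (anticipating H). Choose A
Stage 1: P1: O->1, E->6 (anticipating A, H). Choose E
SPE path: E -> A -> H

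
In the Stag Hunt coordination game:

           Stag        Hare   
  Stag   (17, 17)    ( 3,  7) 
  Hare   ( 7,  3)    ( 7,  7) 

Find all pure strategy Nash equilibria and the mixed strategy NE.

Pure NE: (Stag, Stag) and (Hare, Hare); Mixed NE: p = 0.2857, q = 0.2857

Work:
Check pure NE:
(Stag, Stag): (17, 17) - no unilateral deviation beneficial
(Hare, Hare): (7, 7) - no unilateral deviation beneficial
Mixed NE: P1 plays Stag with p = 0.2857, P2 plays Stag with q = 0.2857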